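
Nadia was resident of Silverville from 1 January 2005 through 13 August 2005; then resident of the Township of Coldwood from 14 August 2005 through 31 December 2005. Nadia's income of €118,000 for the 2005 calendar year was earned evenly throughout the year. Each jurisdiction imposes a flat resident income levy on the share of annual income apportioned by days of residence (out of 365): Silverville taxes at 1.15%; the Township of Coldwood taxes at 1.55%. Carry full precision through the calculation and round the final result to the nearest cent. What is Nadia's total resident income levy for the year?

Silverville, 1 January – 13 August 2005: 225 days → €118,000 × 1.15% × 225/365 = €836.5068
The Township of Coldwood, 14 August – 31 December 2005: 140 days → €118,000 × 1.55% × 140/365 = €701.5342
Total = €1,538.0411

€1,538.04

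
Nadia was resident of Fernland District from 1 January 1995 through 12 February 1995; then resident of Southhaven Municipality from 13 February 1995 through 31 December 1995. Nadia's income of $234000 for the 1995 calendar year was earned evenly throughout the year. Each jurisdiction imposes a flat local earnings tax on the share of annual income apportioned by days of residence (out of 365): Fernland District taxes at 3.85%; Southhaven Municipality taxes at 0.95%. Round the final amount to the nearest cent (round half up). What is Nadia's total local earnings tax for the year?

$3022.45

Fernland District, 1 January – 12 February 1995: 43 days → $234000 × 3.85% × 43/365 = $1061.3342
Southhaven Municipality, 13 February – 31 December 1995: 322 days → $234000 × 0.95% × 322/365 = $1961.1123
Total = $3022.4466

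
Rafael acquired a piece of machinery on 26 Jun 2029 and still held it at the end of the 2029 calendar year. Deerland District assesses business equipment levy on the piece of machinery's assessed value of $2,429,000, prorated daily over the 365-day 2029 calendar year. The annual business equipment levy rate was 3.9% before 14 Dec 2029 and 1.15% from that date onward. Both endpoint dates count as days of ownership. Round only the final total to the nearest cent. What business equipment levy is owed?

$45,758.37

26 Jun – 13 Dec 2029: 171 days at 3.9% → $2,429,000 × 3.9% × 171/365 = $44,380.8247
14 Dec – 31 Dec 2029: 18 days at 1.15% → $2,429,000 × 1.15% × 18/365 = $1,377.5425
Total = $45,758.3671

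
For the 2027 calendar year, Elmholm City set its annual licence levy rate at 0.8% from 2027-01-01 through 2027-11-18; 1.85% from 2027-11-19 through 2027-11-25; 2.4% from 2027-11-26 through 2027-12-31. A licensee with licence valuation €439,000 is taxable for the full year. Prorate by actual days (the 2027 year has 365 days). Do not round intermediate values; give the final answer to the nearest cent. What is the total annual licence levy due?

2027-01-01 to 2027-11-18: 322 days at 0.8% → €439,000 × 0.8% × 322/365 = €3,098.2575
2027-11-19 to 2027-11-25: 7 days at 1.85% → €439,000 × 1.85% × 7/365 = €155.7548
2027-11-26 to 2027-12-31: 36 days at 2.4% → €439,000 × 2.4% × 36/365 = €1,039.1671
Total = €4,293.1795

€4,293.18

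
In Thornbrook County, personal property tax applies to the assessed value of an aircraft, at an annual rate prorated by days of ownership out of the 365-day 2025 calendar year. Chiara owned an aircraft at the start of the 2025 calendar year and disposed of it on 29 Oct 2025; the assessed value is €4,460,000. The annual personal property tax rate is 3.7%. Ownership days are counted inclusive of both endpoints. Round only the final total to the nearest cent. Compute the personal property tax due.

Days held (1 Jan – 29 Oct 2025): 302 out of 365
Tax = €4,460,000 × 3.7% × 302/365 = €136,537.0959

€136,537.10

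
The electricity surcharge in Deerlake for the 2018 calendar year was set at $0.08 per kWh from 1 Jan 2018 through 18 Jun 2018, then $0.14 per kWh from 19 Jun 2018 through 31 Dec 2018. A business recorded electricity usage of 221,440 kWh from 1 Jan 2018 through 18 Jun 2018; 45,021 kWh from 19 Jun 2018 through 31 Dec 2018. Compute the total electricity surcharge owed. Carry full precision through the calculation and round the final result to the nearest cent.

1 Jan – 18 Jun 2018: 221,440 kWh at $0.08/kWh → $17715.20
19 Jun – 31 Dec 2018: 45,021 kWh at $0.14/kWh → $6302.94

$24018.14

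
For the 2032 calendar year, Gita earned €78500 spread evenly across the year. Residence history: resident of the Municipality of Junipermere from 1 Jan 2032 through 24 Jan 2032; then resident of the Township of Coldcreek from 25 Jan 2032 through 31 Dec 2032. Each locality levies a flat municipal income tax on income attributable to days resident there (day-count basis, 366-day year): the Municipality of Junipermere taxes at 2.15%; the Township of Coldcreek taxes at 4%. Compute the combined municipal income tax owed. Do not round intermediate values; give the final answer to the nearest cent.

The Municipality of Junipermere, 1 Jan – 24 Jan 2032: 24 days → €78500 × 2.15% × 24/366 = €110.6721
The Township of Coldcreek, 25 Jan – 31 Dec 2032: 342 days → €78500 × 4% × 342/366 = €2934.0984
Total = €3044.7705

€3044.77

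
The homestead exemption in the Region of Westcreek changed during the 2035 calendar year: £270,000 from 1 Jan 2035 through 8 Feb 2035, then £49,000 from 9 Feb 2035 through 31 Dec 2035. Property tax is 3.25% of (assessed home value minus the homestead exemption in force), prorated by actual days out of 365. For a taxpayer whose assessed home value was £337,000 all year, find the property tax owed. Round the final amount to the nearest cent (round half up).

£8,592.55

1 Jan – 8 Feb 2035: 39 days, exemption £270,000 → (£337,000 − £270,000) × 3.25% × 39/365 = £232.6644
9 Feb – 31 Dec 2035: 326 days, exemption £49,000 → (£337,000 − £49,000) × 3.25% × 326/365 = £8,359.8904
Total = £8,592.5548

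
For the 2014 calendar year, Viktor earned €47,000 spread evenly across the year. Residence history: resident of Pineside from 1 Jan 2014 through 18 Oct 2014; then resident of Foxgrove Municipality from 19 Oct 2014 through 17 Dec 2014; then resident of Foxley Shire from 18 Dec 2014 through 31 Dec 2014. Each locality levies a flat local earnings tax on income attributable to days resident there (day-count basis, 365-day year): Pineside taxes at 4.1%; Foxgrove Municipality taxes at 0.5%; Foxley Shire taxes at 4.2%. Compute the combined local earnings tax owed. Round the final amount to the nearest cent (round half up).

€1,650.67

Pineside, 1 Jan – 18 Oct 2014: 291 days → €47,000 × 4.1% × 291/365 = €1,536.3205
Foxgrove Municipality, 19 Oct – 17 Dec 2014: 60 days → €47,000 × 0.5% × 60/365 = €38.6301
Foxley Shire, 18 Dec – 31 Dec 2014: 14 days → €47,000 × 4.2% × 14/365 = €75.7151
Total = €1,650.6658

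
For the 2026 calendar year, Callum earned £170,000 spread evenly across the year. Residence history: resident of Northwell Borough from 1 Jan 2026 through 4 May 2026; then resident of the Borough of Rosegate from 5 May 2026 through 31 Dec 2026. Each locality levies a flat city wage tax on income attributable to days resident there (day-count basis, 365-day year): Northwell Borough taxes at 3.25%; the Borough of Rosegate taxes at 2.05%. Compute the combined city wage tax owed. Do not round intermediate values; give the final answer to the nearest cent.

£4,178.04

Northwell Borough, 1 Jan – 4 May 2026: 124 days → £170,000 × 3.25% × 124/365 = £1,876.9863
The Borough of Rosegate, 5 May – 31 Dec 2026: 241 days → £170,000 × 2.05% × 241/365 = £2,301.0548
Total = £4,178.0411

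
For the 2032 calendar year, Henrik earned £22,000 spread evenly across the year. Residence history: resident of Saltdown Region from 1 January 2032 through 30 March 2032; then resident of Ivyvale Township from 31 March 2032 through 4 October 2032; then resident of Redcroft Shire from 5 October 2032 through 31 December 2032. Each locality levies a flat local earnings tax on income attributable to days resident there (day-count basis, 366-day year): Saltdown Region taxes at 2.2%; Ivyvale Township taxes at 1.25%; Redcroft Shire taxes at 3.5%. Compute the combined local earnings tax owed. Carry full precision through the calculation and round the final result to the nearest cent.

Saltdown Region, 1 January – 30 March 2032: 90 days → £22,000 × 2.2% × 90/366 = £119.0164
Ivyvale Township, 31 March – 4 October 2032: 188 days → £22,000 × 1.25% × 188/366 = £141.2568
Redcroft Shire, 5 October – 31 December 2032: 88 days → £22,000 × 3.5% × 88/366 = £185.1366
Total = £445.4098

£445.41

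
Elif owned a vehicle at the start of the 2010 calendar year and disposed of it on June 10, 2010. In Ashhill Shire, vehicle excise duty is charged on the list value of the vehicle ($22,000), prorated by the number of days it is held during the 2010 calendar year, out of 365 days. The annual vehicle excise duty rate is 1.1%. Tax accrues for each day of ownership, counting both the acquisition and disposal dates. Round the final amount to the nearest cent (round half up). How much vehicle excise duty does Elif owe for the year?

$106.75

Days held (January 1 – June 10, 2010): 161 out of 365
Tax = $22,000 × 1.1% × 161/365 = $106.7452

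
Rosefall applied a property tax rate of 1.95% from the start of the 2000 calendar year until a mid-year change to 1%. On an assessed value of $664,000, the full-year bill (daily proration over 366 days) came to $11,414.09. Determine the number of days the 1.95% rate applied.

277 days

Let d = days at the first rate; then 366 − d days at the second rate.
$664,000 × [1.95%·d + 1%·(366−d)] / 366 = $11,414.09
Solving gives d = 277, so the new rate took effect on 4 Oct 2000.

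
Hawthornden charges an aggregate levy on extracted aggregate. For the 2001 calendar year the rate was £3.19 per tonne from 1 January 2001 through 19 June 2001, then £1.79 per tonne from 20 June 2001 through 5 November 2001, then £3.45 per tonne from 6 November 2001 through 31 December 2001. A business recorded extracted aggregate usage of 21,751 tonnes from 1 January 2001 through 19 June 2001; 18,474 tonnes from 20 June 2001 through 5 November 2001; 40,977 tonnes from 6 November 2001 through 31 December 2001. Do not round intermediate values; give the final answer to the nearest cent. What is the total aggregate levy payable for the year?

£243824.80

1 January – 19 June 2001: 21,751 tonnes at £3.19/tonne → £69385.69
20 June – 5 November 2001: 18,474 tonnes at £1.79/tonne → £33068.46
6 November – 31 December 2001: 40,977 tonnes at £3.45/tonne → £141370.65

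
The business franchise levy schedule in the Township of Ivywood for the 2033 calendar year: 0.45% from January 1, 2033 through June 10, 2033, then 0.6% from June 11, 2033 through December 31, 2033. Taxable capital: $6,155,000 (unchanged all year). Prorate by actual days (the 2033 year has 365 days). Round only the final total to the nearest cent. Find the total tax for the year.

January 1 – June 10, 2033: 161 days at 0.45% → $6,155,000 × 0.45% × 161/365 = $12,217.2534
June 11 – December 31, 2033: 204 days at 0.6% → $6,155,000 × 0.6% × 204/365 = $20,640.3288
Total = $32,857.5822

$32,857.58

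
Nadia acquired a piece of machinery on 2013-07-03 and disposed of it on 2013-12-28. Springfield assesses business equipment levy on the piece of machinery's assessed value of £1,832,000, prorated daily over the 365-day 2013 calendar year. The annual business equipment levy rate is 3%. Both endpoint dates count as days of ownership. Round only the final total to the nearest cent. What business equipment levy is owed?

Days held (2013-07-03 to 2013-12-28): 179 out of 365
Tax = £1,832,000 × 3% × 179/365 = £26,952.9863

£26,952.99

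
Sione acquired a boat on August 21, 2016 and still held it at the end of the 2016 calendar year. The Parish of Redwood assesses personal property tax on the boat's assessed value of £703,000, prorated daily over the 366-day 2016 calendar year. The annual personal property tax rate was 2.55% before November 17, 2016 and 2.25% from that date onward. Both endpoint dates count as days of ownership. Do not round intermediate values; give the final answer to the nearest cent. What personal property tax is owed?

£6,254.97

August 21 – November 16, 2016: 88 days at 2.55% → £703,000 × 2.55% × 88/366 = £4,310.1967
November 17 – December 31, 2016: 45 days at 2.25% → £703,000 × 2.25% × 45/366 = £1,944.7746
Total = £6,254.9713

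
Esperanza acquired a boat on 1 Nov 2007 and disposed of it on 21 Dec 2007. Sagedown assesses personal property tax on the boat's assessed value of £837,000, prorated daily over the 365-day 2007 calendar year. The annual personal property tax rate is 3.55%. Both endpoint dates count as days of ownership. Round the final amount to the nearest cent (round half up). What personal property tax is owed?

£4,151.75

Days held (1 Nov – 21 Dec 2007): 51 out of 365
Tax = £837,000 × 3.55% × 51/365 = £4,151.7493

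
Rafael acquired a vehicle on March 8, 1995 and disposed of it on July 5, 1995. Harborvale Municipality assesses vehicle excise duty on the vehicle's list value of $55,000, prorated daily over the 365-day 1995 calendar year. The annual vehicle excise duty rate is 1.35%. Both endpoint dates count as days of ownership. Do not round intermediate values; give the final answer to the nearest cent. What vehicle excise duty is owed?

Days held (March 8 – July 5, 1995): 120 out of 365
Tax = $55,000 × 1.35% × 120/365 = $244.1096

$244.11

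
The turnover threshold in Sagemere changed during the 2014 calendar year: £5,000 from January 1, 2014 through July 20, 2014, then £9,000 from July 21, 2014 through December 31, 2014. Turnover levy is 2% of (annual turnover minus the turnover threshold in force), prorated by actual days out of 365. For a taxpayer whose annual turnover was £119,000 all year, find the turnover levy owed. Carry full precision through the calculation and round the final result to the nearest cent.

£2,244.05

January 1 – July 20, 2014: 201 days, exemption £5,000 → (£119,000 − £5,000) × 2% × 201/365 = £1,255.5616
July 21 – December 31, 2014: 164 days, exemption £9,000 → (£119,000 − £9,000) × 2% × 164/365 = £988.4932
Total = £2,244.0548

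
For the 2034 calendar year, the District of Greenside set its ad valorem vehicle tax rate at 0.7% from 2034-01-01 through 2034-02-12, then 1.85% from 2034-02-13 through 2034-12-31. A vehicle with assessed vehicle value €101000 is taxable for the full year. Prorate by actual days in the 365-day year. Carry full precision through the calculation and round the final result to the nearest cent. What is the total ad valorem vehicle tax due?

2034-01-01 to 2034-02-12: 43 days at 0.7% → €101000 × 0.7% × 43/365 = €83.2904
2034-02-13 to 2034-12-31: 322 days at 1.85% → €101000 × 1.85% × 322/365 = €1648.3753
Total = €1731.6658

€1731.67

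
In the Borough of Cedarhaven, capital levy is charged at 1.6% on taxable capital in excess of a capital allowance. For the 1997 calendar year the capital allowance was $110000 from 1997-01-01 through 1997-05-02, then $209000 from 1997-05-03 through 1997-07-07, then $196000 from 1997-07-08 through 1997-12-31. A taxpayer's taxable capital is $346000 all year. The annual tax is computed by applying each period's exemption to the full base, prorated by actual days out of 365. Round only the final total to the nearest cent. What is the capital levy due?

1997-01-01 to 1997-05-02: 122 days, exemption $110000 → ($346000 − $110000) × 1.6% × 122/365 = $1262.1151
1997-05-03 to 1997-07-07: 66 days, exemption $209000 → ($346000 − $209000) × 1.6% × 66/365 = $396.3616
1997-07-08 to 1997-12-31: 177 days, exemption $196000 → ($346000 − $196000) × 1.6% × 177/365 = $1163.8356
Total = $2822.3123

$2822.31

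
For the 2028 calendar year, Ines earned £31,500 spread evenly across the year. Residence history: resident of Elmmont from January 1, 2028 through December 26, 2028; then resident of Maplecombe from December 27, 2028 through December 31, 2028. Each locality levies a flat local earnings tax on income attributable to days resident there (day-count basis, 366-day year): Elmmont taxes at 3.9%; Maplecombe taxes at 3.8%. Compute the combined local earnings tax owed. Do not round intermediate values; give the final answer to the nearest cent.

Elmmont, January 1 – December 26, 2028: 361 days → £31,500 × 3.9% × 361/366 = £1,211.7172
Maplecombe, December 27 – December 31, 2028: 5 days → £31,500 × 3.8% × 5/366 = £16.3525
Total = £1,228.0697

£1,228.07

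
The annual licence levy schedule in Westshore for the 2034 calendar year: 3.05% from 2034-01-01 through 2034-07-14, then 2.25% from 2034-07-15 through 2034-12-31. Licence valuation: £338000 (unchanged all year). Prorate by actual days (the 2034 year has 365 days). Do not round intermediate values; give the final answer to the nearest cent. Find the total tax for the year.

2034-01-01 to 2034-07-14: 195 days at 3.05% → £338000 × 3.05% × 195/365 = £5507.5479
2034-07-15 to 2034-12-31: 170 days at 2.25% → £338000 × 2.25% × 170/365 = £3542.0548
Total = £9049.6027

£9049.60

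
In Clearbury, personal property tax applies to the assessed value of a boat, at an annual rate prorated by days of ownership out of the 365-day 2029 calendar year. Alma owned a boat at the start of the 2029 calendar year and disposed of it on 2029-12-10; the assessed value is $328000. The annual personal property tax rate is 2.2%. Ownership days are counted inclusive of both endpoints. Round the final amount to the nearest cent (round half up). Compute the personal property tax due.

$6800.83

Days held (2029-01-01 to 2029-12-10): 344 out of 365
Tax = $328000 × 2.2% × 344/365 = $6800.8329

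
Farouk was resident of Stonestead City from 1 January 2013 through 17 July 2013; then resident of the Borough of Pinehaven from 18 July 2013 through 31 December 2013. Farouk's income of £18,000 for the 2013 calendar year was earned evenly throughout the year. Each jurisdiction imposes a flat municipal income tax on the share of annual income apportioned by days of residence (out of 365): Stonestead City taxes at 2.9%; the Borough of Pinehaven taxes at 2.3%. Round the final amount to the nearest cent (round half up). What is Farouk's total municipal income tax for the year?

£472.59

Stonestead City, 1 January – 17 July 2013: 198 days → £18,000 × 2.9% × 198/365 = £283.1671
The Borough of Pinehaven, 18 July – 31 December 2013: 167 days → £18,000 × 2.3% × 167/365 = £189.4192
Total = £472.5863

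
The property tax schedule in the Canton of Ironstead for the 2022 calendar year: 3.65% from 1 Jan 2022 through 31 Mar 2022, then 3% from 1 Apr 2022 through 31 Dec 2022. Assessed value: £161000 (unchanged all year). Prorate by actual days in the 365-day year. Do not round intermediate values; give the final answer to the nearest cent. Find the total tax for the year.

£5088.04

1 Jan – 31 Mar 2022: 90 days at 3.65% → £161000 × 3.65% × 90/365 = £1449.0000
1 Apr – 31 Dec 2022: 275 days at 3% → £161000 × 3% × 275/365 = £3639.0411
Total = £5088.0411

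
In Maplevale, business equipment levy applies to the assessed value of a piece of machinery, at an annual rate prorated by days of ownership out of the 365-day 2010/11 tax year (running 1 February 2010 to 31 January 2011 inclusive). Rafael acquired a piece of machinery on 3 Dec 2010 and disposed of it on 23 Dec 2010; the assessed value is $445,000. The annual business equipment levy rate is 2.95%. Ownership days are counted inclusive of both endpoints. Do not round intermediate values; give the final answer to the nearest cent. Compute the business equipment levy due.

$755.28

Days held (3 Dec – 23 Dec 2010): 21 out of 365
Tax = $445,000 × 2.95% × 21/365 = $755.2808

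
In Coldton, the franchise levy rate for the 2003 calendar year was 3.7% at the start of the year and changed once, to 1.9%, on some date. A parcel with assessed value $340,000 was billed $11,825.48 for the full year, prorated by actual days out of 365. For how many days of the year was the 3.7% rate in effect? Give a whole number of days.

Let d = days at the first rate; then 365 − d days at the second rate.
$340,000 × [3.7%·d + 1.9%·(365−d)] / 365 = $11,825.48
Solving gives d = 320, so the new rate took effect on 17 November 2003.

320 days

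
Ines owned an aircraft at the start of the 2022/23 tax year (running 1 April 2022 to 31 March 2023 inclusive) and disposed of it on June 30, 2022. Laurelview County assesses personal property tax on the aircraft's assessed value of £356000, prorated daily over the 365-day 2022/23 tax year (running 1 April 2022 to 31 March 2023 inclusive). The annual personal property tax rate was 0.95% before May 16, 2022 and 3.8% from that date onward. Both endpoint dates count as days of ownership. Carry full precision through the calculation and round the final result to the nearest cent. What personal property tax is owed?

April 1 – May 15, 2022: 45 days at 0.95% → £356000 × 0.95% × 45/365 = £416.9589
May 16 – June 30, 2022: 46 days at 3.8% → £356000 × 3.8% × 46/365 = £1704.8986
Total = £2121.8575

£2121.86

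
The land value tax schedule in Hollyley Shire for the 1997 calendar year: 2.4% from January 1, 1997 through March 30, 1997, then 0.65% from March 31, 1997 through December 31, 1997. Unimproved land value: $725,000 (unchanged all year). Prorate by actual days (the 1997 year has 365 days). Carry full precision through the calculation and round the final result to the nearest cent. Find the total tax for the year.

January 1 – March 30, 1997: 89 days at 2.4% → $725,000 × 2.4% × 89/365 = $4,242.7397
March 31 – December 31, 1997: 276 days at 0.65% → $725,000 × 0.65% × 276/365 = $3,563.4247
Total = $7,806.1644

$7,806.16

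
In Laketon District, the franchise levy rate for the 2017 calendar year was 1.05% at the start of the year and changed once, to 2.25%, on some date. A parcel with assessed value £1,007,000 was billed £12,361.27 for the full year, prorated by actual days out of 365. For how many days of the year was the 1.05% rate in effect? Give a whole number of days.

311 days

Let d = days at the first rate; then 365 − d days at the second rate.
£1,007,000 × [1.05%·d + 2.25%·(365−d)] / 365 = £12,361.27
Solving gives d = 311, so the new rate took effect on 8 November 2017.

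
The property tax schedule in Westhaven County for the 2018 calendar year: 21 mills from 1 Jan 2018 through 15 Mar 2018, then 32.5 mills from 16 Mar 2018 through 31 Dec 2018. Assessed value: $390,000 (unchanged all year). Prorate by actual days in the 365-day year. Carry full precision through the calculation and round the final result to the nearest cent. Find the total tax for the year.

$11,765.71

1 Jan – 15 Mar 2018: 74 days at 21 mills → $390,000 × 2.1% × 74/365 = $1,660.4384
16 Mar – 31 Dec 2018: 291 days at 32.5 mills → $390,000 × 3.25% × 291/365 = $10,105.2740
Total = $11,765.7123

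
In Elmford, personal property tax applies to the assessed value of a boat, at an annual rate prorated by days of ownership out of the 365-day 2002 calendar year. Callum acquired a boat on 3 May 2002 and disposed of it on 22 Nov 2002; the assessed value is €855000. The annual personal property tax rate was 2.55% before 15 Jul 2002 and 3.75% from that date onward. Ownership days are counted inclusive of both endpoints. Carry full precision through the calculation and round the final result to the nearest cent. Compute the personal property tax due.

€15867.86

3 May – 14 Jul 2002: 73 days at 2.55% → €855000 × 2.55% × 73/365 = €4360.5000
15 Jul – 22 Nov 2002: 131 days at 3.75% → €855000 × 3.75% × 131/365 = €11507.3630
Total = €15867.8630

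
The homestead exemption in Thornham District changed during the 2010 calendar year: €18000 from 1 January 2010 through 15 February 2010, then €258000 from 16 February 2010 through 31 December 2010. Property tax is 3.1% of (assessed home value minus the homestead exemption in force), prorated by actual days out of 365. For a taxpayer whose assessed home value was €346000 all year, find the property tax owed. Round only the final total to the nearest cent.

1 January – 15 February 2010: 46 days, exemption €18000 → (€346000 − €18000) × 3.1% × 46/365 = €1281.4466
16 February – 31 December 2010: 319 days, exemption €258000 → (€346000 − €258000) × 3.1% × 319/365 = €2384.1973
Total = €3665.6438

€3665.64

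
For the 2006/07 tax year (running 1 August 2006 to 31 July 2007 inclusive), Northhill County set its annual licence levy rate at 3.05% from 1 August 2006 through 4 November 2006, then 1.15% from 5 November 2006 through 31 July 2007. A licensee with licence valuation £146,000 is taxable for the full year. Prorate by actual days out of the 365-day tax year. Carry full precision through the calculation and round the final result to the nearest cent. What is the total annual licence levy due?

1 August – 4 November 2006: 96 days at 3.05% → £146,000 × 3.05% × 96/365 = £1,171.2000
5 November 2006 – 31 July 2007: 269 days at 1.15% → £146,000 × 1.15% × 269/365 = £1,237.4000
Total = £2,408.6000

£2,408.60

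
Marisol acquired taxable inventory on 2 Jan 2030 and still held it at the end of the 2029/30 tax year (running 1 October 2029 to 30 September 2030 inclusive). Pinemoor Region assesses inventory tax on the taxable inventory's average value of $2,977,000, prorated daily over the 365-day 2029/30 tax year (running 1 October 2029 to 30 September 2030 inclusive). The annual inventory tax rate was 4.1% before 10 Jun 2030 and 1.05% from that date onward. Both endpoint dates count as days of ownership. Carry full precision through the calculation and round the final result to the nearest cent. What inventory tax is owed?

$62,847.32

2 Jan – 9 Jun 2030: 159 days at 4.1% → $2,977,000 × 4.1% × 159/365 = $53,170.0356
10 Jun – 30 Sep 2030: 113 days at 1.05% → $2,977,000 × 1.05% × 113/365 = $9,677.2890
Total = $62,847.3247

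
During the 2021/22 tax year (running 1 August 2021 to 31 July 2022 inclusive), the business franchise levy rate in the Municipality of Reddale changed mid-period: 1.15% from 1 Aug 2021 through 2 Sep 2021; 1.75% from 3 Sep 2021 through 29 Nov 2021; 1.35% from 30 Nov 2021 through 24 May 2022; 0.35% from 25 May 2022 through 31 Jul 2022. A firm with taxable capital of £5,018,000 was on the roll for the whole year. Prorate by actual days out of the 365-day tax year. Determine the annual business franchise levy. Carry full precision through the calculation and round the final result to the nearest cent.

1 Aug – 2 Sep 2021: 33 days at 1.15% → £5,018,000 × 1.15% × 33/365 = £5,217.3452
3 Sep – 29 Nov 2021: 88 days at 1.75% → £5,018,000 × 1.75% × 88/365 = £21,171.8356
30 Nov 2021 – 24 May 2022: 176 days at 1.35% → £5,018,000 × 1.35% × 176/365 = £32,665.1178
25 May – 31 Jul 2022: 68 days at 0.35% → £5,018,000 × 0.35% × 68/365 = £3,272.0110
Total = £62,326.3096

£62,326.31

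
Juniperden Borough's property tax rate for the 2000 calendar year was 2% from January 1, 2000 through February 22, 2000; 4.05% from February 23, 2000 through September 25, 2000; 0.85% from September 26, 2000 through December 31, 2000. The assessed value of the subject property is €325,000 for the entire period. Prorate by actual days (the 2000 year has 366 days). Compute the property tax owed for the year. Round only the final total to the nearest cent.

€9,441.43

January 1 – February 22, 2000: 53 days at 2% → €325,000 × 2% × 53/366 = €941.2568
February 23 – September 25, 2000: 216 days at 4.05% → €325,000 × 4.05% × 216/366 = €7,768.0328
September 26 – December 31, 2000: 97 days at 0.85% → €325,000 × 0.85% × 97/366 = €732.1380
Total = €9,441.4276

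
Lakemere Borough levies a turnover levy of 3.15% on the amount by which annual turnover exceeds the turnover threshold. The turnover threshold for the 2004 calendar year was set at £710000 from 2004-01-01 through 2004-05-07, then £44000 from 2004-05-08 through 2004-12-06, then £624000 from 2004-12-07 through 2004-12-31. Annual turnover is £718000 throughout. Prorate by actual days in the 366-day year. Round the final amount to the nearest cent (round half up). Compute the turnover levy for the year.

2004-01-01 to 2004-05-07: 128 days, exemption £710000 → (£718000 − £710000) × 3.15% × 128/366 = £88.1311
2004-05-08 to 2004-12-06: 213 days, exemption £44000 → (£718000 − £44000) × 3.15% × 213/366 = £12355.7459
2004-12-07 to 2004-12-31: 25 days, exemption £624000 → (£718000 − £624000) × 3.15% × 25/366 = £202.2541
Total = £12646.1311

£12646.13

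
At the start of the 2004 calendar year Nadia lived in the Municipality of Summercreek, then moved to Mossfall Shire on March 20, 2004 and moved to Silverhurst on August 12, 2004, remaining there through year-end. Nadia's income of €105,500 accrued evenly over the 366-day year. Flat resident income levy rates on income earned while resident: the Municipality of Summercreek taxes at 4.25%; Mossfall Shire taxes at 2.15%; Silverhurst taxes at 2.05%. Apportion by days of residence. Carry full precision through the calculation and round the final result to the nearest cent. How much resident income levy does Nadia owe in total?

The Municipality of Summercreek, January 1 – March 19, 2004: 79 days → €105,500 × 4.25% × 79/366 = €967.8040
Mossfall Shire, March 20 – August 11, 2004: 145 days → €105,500 × 2.15% × 145/366 = €898.6236
Silverhurst, August 12 – December 31, 2004: 142 days → €105,500 × 2.05% × 142/366 = €839.0997
Total = €2,705.5273

€2,705.53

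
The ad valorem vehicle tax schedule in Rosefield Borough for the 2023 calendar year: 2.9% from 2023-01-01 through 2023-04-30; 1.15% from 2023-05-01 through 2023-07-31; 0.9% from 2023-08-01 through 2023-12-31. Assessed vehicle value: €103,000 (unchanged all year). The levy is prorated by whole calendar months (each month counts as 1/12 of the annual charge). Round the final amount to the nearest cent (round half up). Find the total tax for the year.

2023-01-01 to 2023-04-30: 4 months at 2.9% → €103,000 × 2.9% × 4/12 = €995.6667
2023-05-01 to 2023-07-31: 3 months at 1.15% → €103,000 × 1.15% × 3/12 = €296.1250
2023-08-01 to 2023-12-31: 5 months at 0.9% → €103,000 × 0.9% × 5/12 = €386.2500
Total = €1,678.0417

€1,678.04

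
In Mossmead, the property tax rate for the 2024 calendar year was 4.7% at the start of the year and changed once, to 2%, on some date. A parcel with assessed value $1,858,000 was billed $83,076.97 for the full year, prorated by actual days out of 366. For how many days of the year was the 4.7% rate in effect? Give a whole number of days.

335 days

Let d = days at the first rate; then 366 − d days at the second rate.
$1,858,000 × [4.7%·d + 2%·(366−d)] / 366 = $83,076.97
Solving gives d = 335, so the new rate took effect on 1 December 2024.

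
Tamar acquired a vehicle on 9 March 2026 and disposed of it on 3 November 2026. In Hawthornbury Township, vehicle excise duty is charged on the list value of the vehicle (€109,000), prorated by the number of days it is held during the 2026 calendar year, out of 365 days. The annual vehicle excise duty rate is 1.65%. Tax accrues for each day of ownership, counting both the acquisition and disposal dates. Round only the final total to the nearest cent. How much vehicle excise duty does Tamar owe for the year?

Days held (9 March – 3 November 2026): 240 out of 365
Tax = €109,000 × 1.65% × 240/365 = €1,182.5753

€1,182.58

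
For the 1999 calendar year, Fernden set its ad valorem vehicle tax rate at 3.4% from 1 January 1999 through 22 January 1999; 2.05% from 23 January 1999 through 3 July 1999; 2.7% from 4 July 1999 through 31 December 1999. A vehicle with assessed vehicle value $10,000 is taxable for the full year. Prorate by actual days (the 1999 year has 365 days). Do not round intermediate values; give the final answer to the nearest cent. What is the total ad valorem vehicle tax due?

$245.37

1 January – 22 January 1999: 22 days at 3.4% → $10,000 × 3.4% × 22/365 = $20.4932
23 January – 3 July 1999: 162 days at 2.05% → $10,000 × 2.05% × 162/365 = $90.9863
4 July – 31 December 1999: 181 days at 2.7% → $10,000 × 2.7% × 181/365 = $133.8904
Total = $245.3699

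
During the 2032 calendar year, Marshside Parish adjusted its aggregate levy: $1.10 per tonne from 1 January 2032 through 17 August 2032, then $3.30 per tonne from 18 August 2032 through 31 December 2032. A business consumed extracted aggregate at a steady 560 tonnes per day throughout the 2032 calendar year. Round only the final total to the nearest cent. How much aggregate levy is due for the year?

$393,008.00

1 January – 17 August 2032: 230 days × 560 tonnes/day = 128,800 tonnes at $1.10/tonne → $141,680.00
18 August – 31 December 2032: 136 days × 560 tonnes/day = 76,160 tonnes at $3.30/tonne → $251,328.00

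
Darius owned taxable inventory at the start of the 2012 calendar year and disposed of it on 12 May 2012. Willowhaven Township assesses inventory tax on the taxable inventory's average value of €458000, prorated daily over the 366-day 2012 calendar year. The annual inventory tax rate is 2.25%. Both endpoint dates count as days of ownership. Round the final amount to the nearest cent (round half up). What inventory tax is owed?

€3744.71

Days held (1 January – 12 May 2012): 133 out of 366
Tax = €458000 × 2.25% × 133/366 = €3744.7131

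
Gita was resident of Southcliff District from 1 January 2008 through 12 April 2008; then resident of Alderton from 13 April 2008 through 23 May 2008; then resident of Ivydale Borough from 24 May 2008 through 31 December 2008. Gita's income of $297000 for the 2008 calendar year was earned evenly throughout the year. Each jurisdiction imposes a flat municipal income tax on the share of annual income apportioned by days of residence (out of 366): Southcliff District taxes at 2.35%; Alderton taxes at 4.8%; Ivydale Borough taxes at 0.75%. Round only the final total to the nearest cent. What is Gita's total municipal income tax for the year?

$4912.27

Southcliff District, 1 January – 12 April 2008: 103 days → $297000 × 2.35% × 103/366 = $1964.1762
Alderton, 13 April – 23 May 2008: 41 days → $297000 × 4.8% × 41/366 = $1596.9836
Ivydale Borough, 24 May – 31 December 2008: 222 days → $297000 × 0.75% × 222/366 = $1351.1066
Total = $4912.2664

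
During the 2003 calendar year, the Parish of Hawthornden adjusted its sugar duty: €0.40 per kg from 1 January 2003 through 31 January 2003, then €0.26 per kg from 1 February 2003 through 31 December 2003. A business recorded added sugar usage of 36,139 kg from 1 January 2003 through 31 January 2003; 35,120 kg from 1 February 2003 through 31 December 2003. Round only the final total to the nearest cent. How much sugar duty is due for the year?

1 January – 31 January 2003: 36,139 kg at €0.40/kg → €14455.60
1 February – 31 December 2003: 35,120 kg at €0.26/kg → €9131.20

€23586.80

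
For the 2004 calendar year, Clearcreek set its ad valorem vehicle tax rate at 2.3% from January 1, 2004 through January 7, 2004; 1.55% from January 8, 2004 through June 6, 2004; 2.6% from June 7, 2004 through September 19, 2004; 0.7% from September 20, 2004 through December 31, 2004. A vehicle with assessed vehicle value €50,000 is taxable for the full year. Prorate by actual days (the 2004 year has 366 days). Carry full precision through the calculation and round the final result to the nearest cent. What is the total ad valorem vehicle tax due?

€813.18

January 1 – January 7, 2004: 7 days at 2.3% → €50,000 × 2.3% × 7/366 = €21.9945
January 8 – June 6, 2004: 151 days at 1.55% → €50,000 × 1.55% × 151/366 = €319.7404
June 7 – September 19, 2004: 105 days at 2.6% → €50,000 × 2.6% × 105/366 = €372.9508
September 20 – December 31, 2004: 103 days at 0.7% → €50,000 × 0.7% × 103/366 = €98.4973
Total = €813.1831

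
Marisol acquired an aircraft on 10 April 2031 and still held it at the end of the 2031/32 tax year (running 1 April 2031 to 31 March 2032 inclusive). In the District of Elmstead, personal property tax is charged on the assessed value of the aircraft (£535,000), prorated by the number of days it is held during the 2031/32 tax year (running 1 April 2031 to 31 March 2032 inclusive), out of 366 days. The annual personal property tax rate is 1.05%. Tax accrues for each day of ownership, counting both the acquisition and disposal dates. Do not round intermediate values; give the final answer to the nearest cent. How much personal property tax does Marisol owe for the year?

£5,479.36

Days held (10 April 2031 – 31 March 2032): 357 out of 366
Tax = £535,000 × 1.05% × 357/366 = £5,479.3648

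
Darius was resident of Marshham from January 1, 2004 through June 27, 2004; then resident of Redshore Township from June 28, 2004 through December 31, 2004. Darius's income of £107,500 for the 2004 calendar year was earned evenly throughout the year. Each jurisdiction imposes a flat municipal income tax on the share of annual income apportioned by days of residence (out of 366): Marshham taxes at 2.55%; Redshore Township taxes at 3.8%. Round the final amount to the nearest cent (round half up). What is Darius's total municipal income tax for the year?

£3,427.81

Marshham, January 1 – June 27, 2004: 179 days → £107,500 × 2.55% × 179/366 = £1,340.6660
Redshore Township, June 28 – December 31, 2004: 187 days → £107,500 × 3.8% × 187/366 = £2,087.1448
Total = £3,427.8108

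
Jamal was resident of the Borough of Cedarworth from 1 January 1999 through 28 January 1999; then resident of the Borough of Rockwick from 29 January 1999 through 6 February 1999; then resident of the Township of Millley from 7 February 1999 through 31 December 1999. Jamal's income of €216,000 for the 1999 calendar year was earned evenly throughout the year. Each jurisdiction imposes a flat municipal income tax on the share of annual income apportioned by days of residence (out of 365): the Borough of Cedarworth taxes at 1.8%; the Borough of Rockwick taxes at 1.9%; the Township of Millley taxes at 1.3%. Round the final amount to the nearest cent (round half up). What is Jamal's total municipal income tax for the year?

The Borough of Cedarworth, 1 January – 28 January 1999: 28 days → €216,000 × 1.8% × 28/365 = €298.2575
The Borough of Rockwick, 29 January – 6 February 1999: 9 days → €216,000 × 1.9% × 9/365 = €101.1945
The Township of Millley, 7 February – 31 December 1999: 328 days → €216,000 × 1.3% × 328/365 = €2,523.3534
Total = €2,922.8055

€2,922.81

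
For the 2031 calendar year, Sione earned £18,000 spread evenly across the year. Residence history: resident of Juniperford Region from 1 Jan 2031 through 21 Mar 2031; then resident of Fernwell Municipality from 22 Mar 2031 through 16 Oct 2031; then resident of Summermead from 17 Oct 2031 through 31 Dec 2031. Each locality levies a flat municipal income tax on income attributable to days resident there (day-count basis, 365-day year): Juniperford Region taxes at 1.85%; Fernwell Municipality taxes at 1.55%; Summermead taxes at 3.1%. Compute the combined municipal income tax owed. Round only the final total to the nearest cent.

Juniperford Region, 1 Jan – 21 Mar 2031: 80 days → £18,000 × 1.85% × 80/365 = £72.9863
Fernwell Municipality, 22 Mar – 16 Oct 2031: 209 days → £18,000 × 1.55% × 209/365 = £159.7562
Summermead, 17 Oct – 31 Dec 2031: 76 days → £18,000 × 3.1% × 76/365 = £116.1863
Total = £348.9288

£348.93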